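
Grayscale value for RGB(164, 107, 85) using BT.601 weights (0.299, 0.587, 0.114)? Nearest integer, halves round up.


Gray = 0.299×R + 0.587×G + 0.114×B
Gray = 0.299×164 + 0.587×107 + 0.114×85
Gray = 49.036 + 62.809 + 9.690
Gray = 121.535 → round half up → 122
Gray = 122


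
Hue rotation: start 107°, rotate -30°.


New hue = (H + rotation) mod 360
New hue = (107 -30) mod 360
= 77 mod 360
= 77°


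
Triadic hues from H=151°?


Triadic: equally spaced at 120° intervals
H1 = 151°
H2 = (151 + 120) mod 360 = 271°
H3 = (151 + 240) mod 360 = 31°
Triadic = 151°, 271°, 31°


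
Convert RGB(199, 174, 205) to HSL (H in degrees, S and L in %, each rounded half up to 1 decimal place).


Normalize: R'=199/255≈0.7804, G'=174/255≈0.6824, B'=205/255≈0.8039
Max=205/255, Min=174/255, Δ=Max-Min=31/255
L = (Max+Min)/2 = (205+174)/510 = 379/510 = 0.74313… → L = 74.3%
L > 0.5 → S = Δ/(2-Max-Min) = 31/(510-205-174) = 31/131 = 0.23664… → S = 23.7%
(the 1/255 factors cancel in S and H, so raw channel differences can be used)
Max is B' → H = 60 × ((R-G)/Δ + 4) = 60 × ((199-174)/31 + 4)
  25/31 + 4 = 0.8064… + 4 = 4.8064…
  H = 60 × 4.8064… = 288.387…° → H = 288.4°
= HSL(288.4°, 23.7%, 74.3%)


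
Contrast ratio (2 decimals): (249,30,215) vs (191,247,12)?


Linearize each sRGB channel c=v/255: c/12.92 if c ≤ 0.04045 else ((c+0.055)/1.055)^2.4
L = 0.2126×R_lin + 0.7152×G_lin + 0.0722×B_lin
Color 1 (249,30,215):
  R=249: 249/255≈0.9765 > 0.04045 → ((0.9765+0.055)/1.055)^2.4 ≈ 0.94731
  G=30: 30/255≈0.1176 > 0.04045 → ((0.1176+0.055)/1.055)^2.4 ≈ 0.01298
  B=215: 215/255≈0.8431 > 0.04045 → ((0.8431+0.055)/1.055)^2.4 ≈ 0.67954
  L1 = 0.2126×0.94731 + 0.7152×0.01298 + 0.0722×0.67954 ≈ 0.25975
Color 2 (191,247,12):
  R=191: 191/255≈0.7490 > 0.04045 → ((0.7490+0.055)/1.055)^2.4 ≈ 0.52100
  G=247: 247/255≈0.9686 > 0.04045 → ((0.9686+0.055)/1.055)^2.4 ≈ 0.93011
  B=12: 12/255≈0.0471 > 0.04045 → ((0.0471+0.055)/1.055)^2.4 ≈ 0.00368
  L2 = 0.2126×0.52100 + 0.7152×0.93011 + 0.0722×0.00368 ≈ 0.77624
Lighter = 0.77624, Darker = 0.25975
Ratio = (L_lighter + 0.05) / (L_darker + 0.05)
Ratio = (0.77624 + 0.05) / (0.25975 + 0.05) = 0.82624 / 0.30975 ≈ 2.6675
Ratio ≈ 2.67:1


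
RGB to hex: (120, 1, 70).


R = 120 → 78 (hex)
G = 1 → 01 (hex)
B = 70 → 46 (hex)
Hex = #780146


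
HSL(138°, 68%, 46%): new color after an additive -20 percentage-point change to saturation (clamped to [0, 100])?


Original S = 68%
Adjustment = -20 percentage points
New S = 68 + (-20) = 48
Clamp to [0, 100] → 48
= HSL(138°, 48%, 46%)


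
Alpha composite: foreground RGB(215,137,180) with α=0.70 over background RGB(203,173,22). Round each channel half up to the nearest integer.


C = α×F + (1-α)×B, with 1-α = 0.30
R: 0.70×215 + 0.30×203 = 150.50 + 60.90 = 211.40 → 211
G: 0.70×137 + 0.30×173 = 95.90 + 51.90 = 147.80 → 148
B: 0.70×180 + 0.30×22 = 126.00 + 6.60 = 132.60 → 133
= RGB(211, 148, 133)


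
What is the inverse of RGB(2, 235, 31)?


Invert: (255-R, 255-G, 255-B)
R: 255-2 = 253
G: 255-235 = 20
B: 255-31 = 224
= RGB(253, 20, 224)


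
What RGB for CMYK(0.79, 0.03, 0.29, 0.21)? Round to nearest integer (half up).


R = 255 × (1-C) × (1-K) = 255 × 0.21 × 0.79 = 42.3045 → 42
G = 255 × (1-M) × (1-K) = 255 × 0.97 × 0.79 = 195.4065 → 195
B = 255 × (1-Y) × (1-K) = 255 × 0.71 × 0.79 = 143.0295 → 143
= RGB(42, 195, 143)


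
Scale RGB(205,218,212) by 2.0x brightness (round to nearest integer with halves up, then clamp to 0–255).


Multiply each channel by 2.0, round half up, clamp to [0, 255]
R: 205×2.0 = 410 → clamp → 255
G: 218×2.0 = 436 → clamp → 255
B: 212×2.0 = 424 → clamp → 255
= RGB(255, 255, 255)


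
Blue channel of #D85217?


Color: #D85217
R = D8 = 216
G = 52 = 82
B = 17 = 23
Blue = 23


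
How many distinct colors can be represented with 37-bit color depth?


Colors = 2^bits = 2^37
= 137,438,953,472 colors


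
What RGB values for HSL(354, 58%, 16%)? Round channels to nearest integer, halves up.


H=354°, S=0.58, L=0.16
C = (1-|2L-1|)×S = (1-|-0.68|)×0.58 = 0.1856
H' = H/60 = 354/60 ≈ 5.9000; X = C×(1-|H' mod 2 - 1|) = 0.01856
m = L - C/2 = 0.16 - 0.0928 = 0.0672
Sector ⌊H'⌋ = 5 → (R',G',B') = (0.1856, 0.0, 0.01856)
RGB = ((R'+m)×255, (G'+m)×255, (B'+m)×255) = (64.464, 17.136, 21.8688)
Round half up → RGB(64, 17, 22)


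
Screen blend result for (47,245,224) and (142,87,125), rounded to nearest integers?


Screen: C = 255 - (255-A)×(255-B)/255, rounded to nearest integer
R: 255 - (255-47)×(255-142)/255 = 255 - 23504/255 ≈ 255 - 92.173 = 162.827 → 163
G: 255 - (255-245)×(255-87)/255 = 255 - 1680/255 ≈ 255 - 6.588 = 248.412 → 248
B: 255 - (255-224)×(255-125)/255 = 255 - 4030/255 ≈ 255 - 15.804 = 239.196 → 239
= RGB(163, 248, 239)


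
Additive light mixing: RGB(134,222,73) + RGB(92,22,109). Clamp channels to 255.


Additive: each channel = min(255, C₁+C₂)
R: 134+92 = 226 → 226
G: 222+22 = 244 → 244
B: 73+109 = 182 → 182
= RGB(226, 244, 182)


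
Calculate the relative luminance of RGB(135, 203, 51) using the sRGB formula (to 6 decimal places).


Linearize each channel (sRGB transfer function): c = v/255; c_lin = c/12.92 if c ≤ 0.04045, else ((c+0.055)/1.055)^2.4
  R: 135/255 ≈ 0.529412 > 0.04045 → ((0.529412+0.055)/1.055)^2.4 ≈ 0.242281
  G: 203/255 ≈ 0.796078 > 0.04045 → ((0.796078+0.055)/1.055)^2.4 ≈ 0.597202
  B: 51/255 ≈ 0.200000 > 0.04045 → ((0.200000+0.055)/1.055)^2.4 ≈ 0.033105
R_lin = 0.242281, G_lin = 0.597202, B_lin = 0.033105
L = 0.2126×R + 0.7152×G + 0.0722×B
L = 0.2126×0.242281 + 0.7152×0.597202 + 0.0722×0.033105
L ≈ 0.481018


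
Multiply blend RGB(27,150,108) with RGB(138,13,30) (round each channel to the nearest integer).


Multiply: C = A×B/255, rounded to nearest integer
R: 27×138/255 = 3726/255 ≈ 14.612 → 15
G: 150×13/255 = 1950/255 ≈ 7.647 → 8
B: 108×30/255 = 3240/255 ≈ 12.706 → 13
= RGB(15, 8, 13)


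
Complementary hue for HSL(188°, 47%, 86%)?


Complement = opposite side of color wheel = hue + 180°
H' = (188 + 180) mod 360 = 8°
S and L unchanged.
= HSL(8°, 47%, 86%)


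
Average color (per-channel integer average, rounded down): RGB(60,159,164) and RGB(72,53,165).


Midpoint: each channel = ⌊(C₁+C₂)/2⌋
R: ⌊(60+72)/2⌋ = 66
G: ⌊(159+53)/2⌋ = 106
B: ⌊(164+165)/2⌋ = 164
= RGB(66, 106, 164)


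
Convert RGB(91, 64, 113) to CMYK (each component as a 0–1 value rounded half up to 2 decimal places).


R'=91/255≈0.3569, G'=64/255≈0.2510, B'=113/255≈0.4431
K = 1 - max(R',G',B') = 1 - 113/255 = 142/255 = 0.55686… → 0.56
(1-R'-K)/(1-K) simplifies to (max-R)/max with max = 113:
C = (113-91)/113 = 22/113 = 0.19469… → 0.19
M = (113-64)/113 = 49/113 = 0.43362… → 0.43
Y = (113-113)/113 = 0/113 = 0 → 0.00
= CMYK(0.19, 0.43, 0.00, 0.56)


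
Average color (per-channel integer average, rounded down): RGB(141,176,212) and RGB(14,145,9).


Midpoint: each channel = ⌊(C₁+C₂)/2⌋
R: ⌊(141+14)/2⌋ = 77
G: ⌊(176+145)/2⌋ = 160
B: ⌊(212+9)/2⌋ = 110
= RGB(77, 160, 110)


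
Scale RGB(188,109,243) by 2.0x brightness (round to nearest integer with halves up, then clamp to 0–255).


Multiply each channel by 2.0, round half up, clamp to [0, 255]
R: 188×2.0 = 376 → clamp → 255
G: 109×2.0 = 218
B: 243×2.0 = 486 → clamp → 255
= RGB(255, 218, 255)


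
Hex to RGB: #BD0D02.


BD → 189 (R)
0D → 13 (G)
02 → 2 (B)
= RGB(189, 13, 2)


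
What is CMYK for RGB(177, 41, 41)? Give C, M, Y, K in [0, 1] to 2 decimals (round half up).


R'=177/255≈0.6941, G'=41/255≈0.1608, B'=41/255≈0.1608
K = 1 - max(R',G',B') = 1 - 177/255 = 78/255 = 0.30588… → 0.31
(1-R'-K)/(1-K) simplifies to (max-R)/max with max = 177:
C = (177-177)/177 = 0/177 = 0 → 0.00
M = (177-41)/177 = 136/177 = 0.76836… → 0.77
Y = (177-41)/177 = 136/177 = 0.76836… → 0.77
= CMYK(0.00, 0.77, 0.77, 0.31)


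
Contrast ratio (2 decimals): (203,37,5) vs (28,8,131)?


Linearize each sRGB channel c=v/255: c/12.92 if c ≤ 0.04045 else ((c+0.055)/1.055)^2.4
L = 0.2126×R_lin + 0.7152×G_lin + 0.0722×B_lin
Color 1 (203,37,5):
  R=203: 203/255≈0.7961 > 0.04045 → ((0.7961+0.055)/1.055)^2.4 ≈ 0.59720
  G=37: 37/255≈0.1451 > 0.04045 → ((0.1451+0.055)/1.055)^2.4 ≈ 0.01850
  B=5: 5/255≈0.0196 ≤ 0.04045 → 0.0196/12.92 ≈ 0.00152
  L1 = 0.2126×0.59720 + 0.7152×0.01850 + 0.0722×0.00152 ≈ 0.14031
Color 2 (28,8,131):
  R=28: 28/255≈0.1098 > 0.04045 → ((0.1098+0.055)/1.055)^2.4 ≈ 0.01161
  G=8: 8/255≈0.0314 ≤ 0.04045 → 0.0314/12.92 ≈ 0.00243
  B=131: 131/255≈0.5137 > 0.04045 → ((0.5137+0.055)/1.055)^2.4 ≈ 0.22697
  L2 = 0.2126×0.01161 + 0.7152×0.00243 + 0.0722×0.22697 ≈ 0.02059
Lighter = 0.14031, Darker = 0.02059
Ratio = (L_lighter + 0.05) / (L_darker + 0.05)
Ratio = (0.14031 + 0.05) / (0.02059 + 0.05) = 0.19031 / 0.07059 ≈ 2.6958
Ratio ≈ 2.70:1


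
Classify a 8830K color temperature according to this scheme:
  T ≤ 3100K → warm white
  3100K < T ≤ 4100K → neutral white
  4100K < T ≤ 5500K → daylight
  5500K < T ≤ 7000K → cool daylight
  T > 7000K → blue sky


Temperature: 8830K
8830K > 7000K → blue sky
Classification: blue sky


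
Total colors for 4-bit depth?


Colors = 2^bits = 2^4
= 16 colors


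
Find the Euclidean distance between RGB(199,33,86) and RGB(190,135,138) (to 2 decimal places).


d = √[(R₁-R₂)² + (G₁-G₂)² + (B₁-B₂)²]
d = √[(199-190)² + (33-135)² + (86-138)²]
d = √[81 + 10404 + 2704]
d = √13189
d ≈ 114.84


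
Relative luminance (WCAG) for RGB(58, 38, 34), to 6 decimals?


Linearize each channel (sRGB transfer function): c = v/255; c_lin = c/12.92 if c ≤ 0.04045, else ((c+0.055)/1.055)^2.4
  R: 58/255 ≈ 0.227451 > 0.04045 → ((0.227451+0.055)/1.055)^2.4 ≈ 0.042311
  G: 38/255 ≈ 0.149020 > 0.04045 → ((0.149020+0.055)/1.055)^2.4 ≈ 0.019382
  B: 34/255 ≈ 0.133333 > 0.04045 → ((0.133333+0.055)/1.055)^2.4 ≈ 0.015996
R_lin = 0.042311, G_lin = 0.019382, B_lin = 0.015996
L = 0.2126×R + 0.7152×G + 0.0722×B
L = 0.2126×0.042311 + 0.7152×0.019382 + 0.0722×0.015996
L ≈ 0.024013


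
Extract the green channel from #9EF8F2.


Color: #9EF8F2
R = 9E = 158
G = F8 = 248
B = F2 = 242
Green = 248


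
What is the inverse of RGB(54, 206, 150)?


Invert: (255-R, 255-G, 255-B)
R: 255-54 = 201
G: 255-206 = 49
B: 255-150 = 105
= RGB(201, 49, 105)


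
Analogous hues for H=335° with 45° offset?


Base hue: 335°
Left analog: (335 - 45) mod 360 = 290°
Right analog: (335 + 45) mod 360 = 20°
Analogous hues = 290° and 20°


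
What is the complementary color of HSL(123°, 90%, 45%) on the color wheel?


Complement = opposite side of color wheel = hue + 180°
H' = (123 + 180) mod 360 = 303°
S and L unchanged.
= HSL(303°, 90%, 45%)


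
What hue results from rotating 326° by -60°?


New hue = (H + rotation) mod 360
New hue = (326 -60) mod 360
= 266 mod 360
= 266°


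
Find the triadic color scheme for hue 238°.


Triadic: equally spaced at 120° intervals
H1 = 238°
H2 = (238 + 120) mod 360 = 358°
H3 = (238 + 240) mod 360 = 118°
Triadic = 238°, 358°, 118°


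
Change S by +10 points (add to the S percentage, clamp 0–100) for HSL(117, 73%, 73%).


Original S = 73%
Adjustment = +10 percentage points
New S = 73 + (10) = 83
Clamp to [0, 100] → 83
= HSL(117°, 83%, 73%)


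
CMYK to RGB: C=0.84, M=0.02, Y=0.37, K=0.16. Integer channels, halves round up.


R = 255 × (1-C) × (1-K) = 255 × 0.16 × 0.84 = 34.272 → 34
G = 255 × (1-M) × (1-K) = 255 × 0.98 × 0.84 = 209.916 → 210
B = 255 × (1-Y) × (1-K) = 255 × 0.63 × 0.84 = 134.946 → 135
= RGB(34, 210, 135)


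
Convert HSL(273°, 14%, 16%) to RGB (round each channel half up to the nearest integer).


H=273°, S=0.14, L=0.16
C = (1-|2L-1|)×S = (1-|-0.68|)×0.14 = 0.0448
H' = H/60 = 273/60 ≈ 4.5500; X = C×(1-|H' mod 2 - 1|) = 0.02464
m = L - C/2 = 0.16 - 0.0224 = 0.1376
Sector ⌊H'⌋ = 4 → (R',G',B') = (0.02464, 0.0, 0.0448)
RGB = ((R'+m)×255, (G'+m)×255, (B'+m)×255) = (41.3712, 35.088, 46.512)
Round half up → RGB(41, 35, 47)


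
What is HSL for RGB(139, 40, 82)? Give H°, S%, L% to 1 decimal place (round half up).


Normalize: R'=139/255≈0.5451, G'=40/255≈0.1569, B'=82/255≈0.3216
Max=139/255, Min=40/255, Δ=Max-Min=99/255
L = (Max+Min)/2 = (139+40)/510 = 179/510 = 0.35098… → L = 35.1%
L ≤ 0.5 → S = Δ/(Max+Min) = 99/(139+40) = 99/179 = 0.55307… → S = 55.3%
(the 1/255 factors cancel in S and H, so raw channel differences can be used)
Max is R' → H = 60 × (((G-B)/Δ) mod 6) = 60 × (((40-82)/99) mod 6)
  (-42)/99 = -0.4242…; negative, so add 6 → 5.5757…
  H = 60 × 5.5757… = 334.545…° → H = 334.5°
= HSL(334.5°, 55.3%, 35.1%)


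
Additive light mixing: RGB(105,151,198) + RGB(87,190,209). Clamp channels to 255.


Additive: each channel = min(255, C₁+C₂)
R: 105+87 = 192 → 192
G: 151+190 = 341 → 255
B: 198+209 = 407 → 255
= RGB(192, 255, 255)


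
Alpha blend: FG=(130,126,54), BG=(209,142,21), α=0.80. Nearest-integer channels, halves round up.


C = α×F + (1-α)×B, with 1-α = 0.20
R: 0.80×130 + 0.20×209 = 104.00 + 41.80 = 145.80 → 146
G: 0.80×126 + 0.20×142 = 100.80 + 28.40 = 129.20 → 129
B: 0.80×54 + 0.20×21 = 43.20 + 4.20 = 47.40 → 47
= RGB(146, 129, 47)


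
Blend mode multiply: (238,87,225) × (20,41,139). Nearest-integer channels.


Multiply: C = A×B/255, rounded to nearest integer
R: 238×20/255 = 4760/255 ≈ 18.667 → 19
G: 87×41/255 = 3567/255 ≈ 13.988 → 14
B: 225×139/255 = 31275/255 ≈ 122.647 → 123
= RGB(19, 14, 123)


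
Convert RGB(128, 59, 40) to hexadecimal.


R = 128 → 80 (hex)
G = 59 → 3B (hex)
B = 40 → 28 (hex)
Hex = #803B28


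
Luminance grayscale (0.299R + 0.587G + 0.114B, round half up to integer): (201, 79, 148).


Gray = 0.299×R + 0.587×G + 0.114×B
Gray = 0.299×201 + 0.587×79 + 0.114×148
Gray = 60.099 + 46.373 + 16.872
Gray = 123.344 → round half up → 123
Gray = 123


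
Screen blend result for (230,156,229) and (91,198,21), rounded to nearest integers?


Screen: C = 255 - (255-A)×(255-B)/255, rounded to nearest integer
R: 255 - (255-230)×(255-91)/255 = 255 - 4100/255 ≈ 255 - 16.078 = 238.922 → 239
G: 255 - (255-156)×(255-198)/255 = 255 - 5643/255 ≈ 255 - 22.129 = 232.871 → 233
B: 255 - (255-229)×(255-21)/255 = 255 - 6084/255 ≈ 255 - 23.859 = 231.141 → 231
= RGB(239, 233, 231)


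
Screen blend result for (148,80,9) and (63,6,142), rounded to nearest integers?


Screen: C = 255 - (255-A)×(255-B)/255, rounded to nearest integer
R: 255 - (255-148)×(255-63)/255 = 255 - 20544/255 ≈ 255 - 80.565 = 174.435 → 174
G: 255 - (255-80)×(255-6)/255 = 255 - 43575/255 ≈ 255 - 170.882 = 84.118 → 84
B: 255 - (255-9)×(255-142)/255 = 255 - 27798/255 ≈ 255 - 109.012 = 145.988 → 146
= RGB(174, 84, 146)


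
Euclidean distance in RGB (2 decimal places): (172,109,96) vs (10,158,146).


d = √[(R₁-R₂)² + (G₁-G₂)² + (B₁-B₂)²]
d = √[(172-10)² + (109-158)² + (96-146)²]
d = √[26244 + 2401 + 2500]
d = √31145
d ≈ 176.48


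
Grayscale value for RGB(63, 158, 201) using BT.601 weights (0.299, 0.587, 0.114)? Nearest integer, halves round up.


Gray = 0.299×R + 0.587×G + 0.114×B
Gray = 0.299×63 + 0.587×158 + 0.114×201
Gray = 18.837 + 92.746 + 22.914
Gray = 134.497 → round half up → 134
Gray = 134


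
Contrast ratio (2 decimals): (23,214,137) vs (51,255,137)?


Linearize each sRGB channel c=v/255: c/12.92 if c ≤ 0.04045 else ((c+0.055)/1.055)^2.4
L = 0.2126×R_lin + 0.7152×G_lin + 0.0722×B_lin
Color 1 (23,214,137):
  R=23: 23/255≈0.0902 > 0.04045 → ((0.0902+0.055)/1.055)^2.4 ≈ 0.00857
  G=214: 214/255≈0.8392 > 0.04045 → ((0.8392+0.055)/1.055)^2.4 ≈ 0.67244
  B=137: 137/255≈0.5373 > 0.04045 → ((0.5373+0.055)/1.055)^2.4 ≈ 0.25016
  L1 = 0.2126×0.00857 + 0.7152×0.67244 + 0.0722×0.25016 ≈ 0.50081
Color 2 (51,255,137):
  R=51: 51/255≈0.2000 > 0.04045 → ((0.2000+0.055)/1.055)^2.4 ≈ 0.03310
  G=255: 255/255≈1.0000 > 0.04045 → ((1.0000+0.055)/1.055)^2.4 ≈ 1.00000
  B=137: 137/255≈0.5373 > 0.04045 → ((0.5373+0.055)/1.055)^2.4 ≈ 0.25016
  L2 = 0.2126×0.03310 + 0.7152×1.00000 + 0.0722×0.25016 ≈ 0.74030
Lighter = 0.74030, Darker = 0.50081
Ratio = (L_lighter + 0.05) / (L_darker + 0.05)
Ratio = (0.74030 + 0.05) / (0.50081 + 0.05) = 0.79030 / 0.55081 ≈ 1.4348
Ratio ≈ 1.43:1


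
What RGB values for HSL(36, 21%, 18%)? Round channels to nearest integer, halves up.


H=36°, S=0.21, L=0.18
C = (1-|2L-1|)×S = (1-|-0.64|)×0.21 = 0.0756
H' = H/60 = 36/60 ≈ 0.6000; X = C×(1-|H' mod 2 - 1|) = 0.04536
m = L - C/2 = 0.18 - 0.0378 = 0.1422
Sector ⌊H'⌋ = 0 → (R',G',B') = (0.0756, 0.04536, 0.0)
RGB = ((R'+m)×255, (G'+m)×255, (B'+m)×255) = (55.539, 47.8278, 36.261)
Round half up → RGB(56, 48, 36)


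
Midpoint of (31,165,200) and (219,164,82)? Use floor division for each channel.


Midpoint: each channel = ⌊(C₁+C₂)/2⌋
R: ⌊(31+219)/2⌋ = 125
G: ⌊(165+164)/2⌋ = 164
B: ⌊(200+82)/2⌋ = 141
= RGB(125, 164, 141)


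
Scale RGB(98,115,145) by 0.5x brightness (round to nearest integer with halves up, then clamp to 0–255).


Multiply each channel by 0.5, round half up, clamp to [0, 255]
R: 98×0.5 = 49
G: 115×0.5 = 57.5 → round → 58
B: 145×0.5 = 72.5 → round → 73
= RGB(49, 58, 73)


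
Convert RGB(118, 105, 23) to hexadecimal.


R = 118 → 76 (hex)
G = 105 → 69 (hex)
B = 23 → 17 (hex)
Hex = #766917


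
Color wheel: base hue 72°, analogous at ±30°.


Base hue: 72°
Left analog: (72 - 30) mod 360 = 42°
Right analog: (72 + 30) mod 360 = 102°
Analogous hues = 42° and 102°


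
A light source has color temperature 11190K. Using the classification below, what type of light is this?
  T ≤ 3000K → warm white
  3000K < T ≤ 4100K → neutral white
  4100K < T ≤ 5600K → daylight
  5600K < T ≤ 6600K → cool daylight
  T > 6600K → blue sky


Temperature: 11190K
11190K > 6600K → blue sky
Classification: blue sky


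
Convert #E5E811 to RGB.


E5 → 229 (R)
E8 → 232 (G)
11 → 17 (B)
= RGB(229, 232, 17)


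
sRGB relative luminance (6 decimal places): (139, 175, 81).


Linearize each channel (sRGB transfer function): c = v/255; c_lin = c/12.92 if c ≤ 0.04045, else ((c+0.055)/1.055)^2.4
  R: 139/255 ≈ 0.545098 > 0.04045 → ((0.545098+0.055)/1.055)^2.4 ≈ 0.258183
  G: 175/255 ≈ 0.686275 > 0.04045 → ((0.686275+0.055)/1.055)^2.4 ≈ 0.428690
  B: 81/255 ≈ 0.317647 > 0.04045 → ((0.317647+0.055)/1.055)^2.4 ≈ 0.082283
R_lin = 0.258183, G_lin = 0.428690, B_lin = 0.082283
L = 0.2126×R + 0.7152×G + 0.0722×B
L = 0.2126×0.258183 + 0.7152×0.428690 + 0.0722×0.082283
L ≈ 0.367430


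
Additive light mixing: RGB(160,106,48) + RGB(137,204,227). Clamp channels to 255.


Additive: each channel = min(255, C₁+C₂)
R: 160+137 = 297 → 255
G: 106+204 = 310 → 255
B: 48+227 = 275 → 255
= RGB(255, 255, 255)


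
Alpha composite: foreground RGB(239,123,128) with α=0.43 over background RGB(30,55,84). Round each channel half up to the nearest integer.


C = α×F + (1-α)×B, with 1-α = 0.57
R: 0.43×239 + 0.57×30 = 102.77 + 17.10 = 119.87 → 120
G: 0.43×123 + 0.57×55 = 52.89 + 31.35 = 84.24 → 84
B: 0.43×128 + 0.57×84 = 55.04 + 47.88 = 102.92 → 103
= RGB(120, 84, 103)


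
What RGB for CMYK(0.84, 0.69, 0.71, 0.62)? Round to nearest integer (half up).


R = 255 × (1-C) × (1-K) = 255 × 0.16 × 0.38 = 15.504 → 16
G = 255 × (1-M) × (1-K) = 255 × 0.31 × 0.38 = 30.039 → 30
B = 255 × (1-Y) × (1-K) = 255 × 0.29 × 0.38 = 28.101 → 28
= RGB(16, 30, 28)


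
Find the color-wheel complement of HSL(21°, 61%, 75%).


Complement = opposite side of color wheel = hue + 180°
H' = (21 + 180) mod 360 = 201°
S and L unchanged.
= HSL(201°, 61%, 75%)


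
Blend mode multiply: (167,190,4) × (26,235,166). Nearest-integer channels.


Multiply: C = A×B/255, rounded to nearest integer
R: 167×26/255 = 4342/255 ≈ 17.027 → 17
G: 190×235/255 = 44650/255 ≈ 175.098 → 175
B: 4×166/255 = 664/255 ≈ 2.604 → 3
= RGB(17, 175, 3)


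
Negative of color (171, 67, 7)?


Invert: (255-R, 255-G, 255-B)
R: 255-171 = 84
G: 255-67 = 188
B: 255-7 = 248
= RGB(84, 188, 248)


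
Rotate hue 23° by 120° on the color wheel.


New hue = (H + rotation) mod 360
New hue = (23 + 120) mod 360
= 143 mod 360
= 143°


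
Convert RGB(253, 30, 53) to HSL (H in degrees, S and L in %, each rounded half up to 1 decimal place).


Normalize: R'=253/255≈0.9922, G'=30/255≈0.1176, B'=53/255≈0.2078
Max=253/255, Min=30/255, Δ=Max-Min=223/255
L = (Max+Min)/2 = (253+30)/510 = 283/510 = 0.55490… → L = 55.5%
L > 0.5 → S = Δ/(2-Max-Min) = 223/(510-253-30) = 223/227 = 0.98237… → S = 98.2%
(the 1/255 factors cancel in S and H, so raw channel differences can be used)
Max is R' → H = 60 × (((G-B)/Δ) mod 6) = 60 × (((30-53)/223) mod 6)
  (-23)/223 = -0.1031…; negative, so add 6 → 5.8968…
  H = 60 × 5.8968… = 353.811…° → H = 353.8°
= HSL(353.8°, 98.2%, 55.5%)


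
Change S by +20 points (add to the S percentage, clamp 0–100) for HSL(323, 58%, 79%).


Original S = 58%
Adjustment = +20 percentage points
New S = 58 + (20) = 78
Clamp to [0, 100] → 78
= HSL(323°, 78%, 79%)


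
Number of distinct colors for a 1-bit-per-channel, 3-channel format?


Total bits = 1 bits/channel × 3 channels = 3 bits
Distinct colors = 2^3
= 8 colors


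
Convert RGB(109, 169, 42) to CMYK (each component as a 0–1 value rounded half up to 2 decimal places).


R'=109/255≈0.4275, G'=169/255≈0.6627, B'=42/255≈0.1647
K = 1 - max(R',G',B') = 1 - 169/255 = 86/255 = 0.33725… → 0.34
(1-R'-K)/(1-K) simplifies to (max-R)/max with max = 169:
C = (169-109)/169 = 60/169 = 0.35502… → 0.36
M = (169-169)/169 = 0/169 = 0 → 0.00
Y = (169-42)/169 = 127/169 = 0.75147… → 0.75
= CMYK(0.36, 0.00, 0.75, 0.34)


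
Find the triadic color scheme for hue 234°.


Triadic: equally spaced at 120° intervals
H1 = 234°
H2 = (234 + 120) mod 360 = 354°
H3 = (234 + 240) mod 360 = 114°
Triadic = 234°, 354°, 114°


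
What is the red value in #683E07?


Color: #683E07
R = 68 = 104
G = 3E = 62
B = 07 = 7
Red = 104


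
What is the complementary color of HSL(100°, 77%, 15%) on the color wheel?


Complement = opposite side of color wheel = hue + 180°
H' = (100 + 180) mod 360 = 280°
S and L unchanged.
= HSL(280°, 77%, 15%)


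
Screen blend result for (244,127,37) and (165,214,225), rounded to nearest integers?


Screen: C = 255 - (255-A)×(255-B)/255, rounded to nearest integer
R: 255 - (255-244)×(255-165)/255 = 255 - 990/255 ≈ 255 - 3.882 = 251.118 → 251
G: 255 - (255-127)×(255-214)/255 = 255 - 5248/255 ≈ 255 - 20.580 = 234.420 → 234
B: 255 - (255-37)×(255-225)/255 = 255 - 6540/255 ≈ 255 - 25.647 = 229.353 → 229
= RGB(251, 234, 229)


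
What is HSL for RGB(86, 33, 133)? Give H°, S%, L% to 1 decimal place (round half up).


Normalize: R'=86/255≈0.3373, G'=33/255≈0.1294, B'=133/255≈0.5216
Max=133/255, Min=33/255, Δ=Max-Min=100/255
L = (Max+Min)/2 = (133+33)/510 = 166/510 = 0.32549… → L = 32.5%
L ≤ 0.5 → S = Δ/(Max+Min) = 100/(133+33) = 100/166 = 0.60240… → S = 60.2%
(the 1/255 factors cancel in S and H, so raw channel differences can be used)
Max is B' → H = 60 × ((R-G)/Δ + 4) = 60 × ((86-33)/100 + 4)
  53/100 + 4 = 0.53 + 4 = 4.53
  H = 60 × 4.53 = 271.8° → H = 271.8°
= HSL(271.8°, 60.2%, 32.5%)


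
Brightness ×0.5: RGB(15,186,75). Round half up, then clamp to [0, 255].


Multiply each channel by 0.5, round half up, clamp to [0, 255]
R: 15×0.5 = 7.5 → round → 8
G: 186×0.5 = 93
B: 75×0.5 = 37.5 → round → 38
= RGB(8, 93, 38)


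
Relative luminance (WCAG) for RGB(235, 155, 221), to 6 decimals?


Linearize each channel (sRGB transfer function): c = v/255; c_lin = c/12.92 if c ≤ 0.04045, else ((c+0.055)/1.055)^2.4
  R: 235/255 ≈ 0.921569 > 0.04045 → ((0.921569+0.055)/1.055)^2.4 ≈ 0.830770
  G: 155/255 ≈ 0.607843 > 0.04045 → ((0.607843+0.055)/1.055)^2.4 ≈ 0.327778
  B: 221/255 ≈ 0.866667 > 0.04045 → ((0.866667+0.055)/1.055)^2.4 ≈ 0.723055
R_lin = 0.830770, G_lin = 0.327778, B_lin = 0.723055
L = 0.2126×R + 0.7152×G + 0.0722×B
L = 0.2126×0.830770 + 0.7152×0.327778 + 0.0722×0.723055
L ≈ 0.463253


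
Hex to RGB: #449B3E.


44 → 68 (R)
9B → 155 (G)
3E → 62 (B)
= RGB(68, 155, 62)


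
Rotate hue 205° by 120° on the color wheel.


New hue = (H + rotation) mod 360
New hue = (205 + 120) mod 360
= 325 mod 360
= 325°


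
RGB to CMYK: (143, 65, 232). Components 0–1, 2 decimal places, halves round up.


R'=143/255≈0.5608, G'=65/255≈0.2549, B'=232/255≈0.9098
K = 1 - max(R',G',B') = 1 - 232/255 = 23/255 = 0.09019… → 0.09
(1-R'-K)/(1-K) simplifies to (max-R)/max with max = 232:
C = (232-143)/232 = 89/232 = 0.38362… → 0.38
M = (232-65)/232 = 167/232 = 0.71982… → 0.72
Y = (232-232)/232 = 0/232 = 0 → 0.00
= CMYK(0.38, 0.72, 0.00, 0.09)


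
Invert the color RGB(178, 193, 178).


Invert: (255-R, 255-G, 255-B)
R: 255-178 = 77
G: 255-193 = 62
B: 255-178 = 77
= RGB(77, 62, 77)


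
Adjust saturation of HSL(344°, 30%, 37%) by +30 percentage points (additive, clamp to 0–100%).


Original S = 30%
Adjustment = +30 percentage points
New S = 30 + (30) = 60
Clamp to [0, 100] → 60
= HSL(344°, 60%, 37%)


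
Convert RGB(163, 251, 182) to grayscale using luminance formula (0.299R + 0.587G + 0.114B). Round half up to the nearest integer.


Gray = 0.299×R + 0.587×G + 0.114×B
Gray = 0.299×163 + 0.587×251 + 0.114×182
Gray = 48.737 + 147.337 + 20.748
Gray = 216.822 → round half up → 217
Gray = 217


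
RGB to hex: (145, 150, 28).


R = 145 → 91 (hex)
G = 150 → 96 (hex)
B = 28 → 1C (hex)
Hex = #91961C


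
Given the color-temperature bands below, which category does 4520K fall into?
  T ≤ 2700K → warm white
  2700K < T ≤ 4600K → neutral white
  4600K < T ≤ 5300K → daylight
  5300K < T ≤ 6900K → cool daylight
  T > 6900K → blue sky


Temperature: 4520K
2700K < 4520K ≤ 4600K → neutral white
Classification: neutral white


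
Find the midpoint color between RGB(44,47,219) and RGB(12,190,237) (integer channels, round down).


Midpoint: each channel = ⌊(C₁+C₂)/2⌋
R: ⌊(44+12)/2⌋ = 28
G: ⌊(47+190)/2⌋ = 118
B: ⌊(219+237)/2⌋ = 228
= RGB(28, 118, 228)


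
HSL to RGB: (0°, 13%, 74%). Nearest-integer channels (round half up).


H=0°, S=0.13, L=0.74
C = (1-|2L-1|)×S = (1-|0.48|)×0.13 = 0.0676
H' = H/60 = 0/60 ≈ 0.0000; X = C×(1-|H' mod 2 - 1|) = 0.0
m = L - C/2 = 0.74 - 0.0338 = 0.7062
Sector ⌊H'⌋ = 0 → (R',G',B') = (0.0676, 0.0, 0.0)
RGB = ((R'+m)×255, (G'+m)×255, (B'+m)×255) = (197.319, 180.081, 180.081)
Round half up → RGB(197, 180, 180)


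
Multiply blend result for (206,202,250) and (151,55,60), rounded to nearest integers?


Multiply: C = A×B/255, rounded to nearest integer
R: 206×151/255 = 31106/255 ≈ 121.984 → 122
G: 202×55/255 = 11110/255 ≈ 43.569 → 44
B: 250×60/255 = 15000/255 ≈ 58.824 → 59
= RGB(122, 44, 59)


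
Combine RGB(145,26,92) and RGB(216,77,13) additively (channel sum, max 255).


Additive: each channel = min(255, C₁+C₂)
R: 145+216 = 361 → 255
G: 26+77 = 103 → 103
B: 92+13 = 105 → 105
= RGB(255, 103, 105)


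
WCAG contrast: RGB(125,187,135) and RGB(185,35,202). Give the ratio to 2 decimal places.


Linearize each sRGB channel c=v/255: c/12.92 if c ≤ 0.04045 else ((c+0.055)/1.055)^2.4
L = 0.2126×R_lin + 0.7152×G_lin + 0.0722×B_lin
Color 1 (125,187,135):
  R=125: 125/255≈0.4902 > 0.04045 → ((0.4902+0.055)/1.055)^2.4 ≈ 0.20508
  G=187: 187/255≈0.7333 > 0.04045 → ((0.7333+0.055)/1.055)^2.4 ≈ 0.49693
  B=135: 135/255≈0.5294 > 0.04045 → ((0.5294+0.055)/1.055)^2.4 ≈ 0.24228
  L1 = 0.2126×0.20508 + 0.7152×0.49693 + 0.0722×0.24228 ≈ 0.41650
Color 2 (185,35,202):
  R=185: 185/255≈0.7255 > 0.04045 → ((0.7255+0.055)/1.055)^2.4 ≈ 0.48515
  G=35: 35/255≈0.1373 > 0.04045 → ((0.1373+0.055)/1.055)^2.4 ≈ 0.01681
  B=202: 202/255≈0.7922 > 0.04045 → ((0.7922+0.055)/1.055)^2.4 ≈ 0.59062
  L2 = 0.2126×0.48515 + 0.7152×0.01681 + 0.0722×0.59062 ≈ 0.15781
Lighter = 0.41650, Darker = 0.15781
Ratio = (L_lighter + 0.05) / (L_darker + 0.05)
Ratio = (0.41650 + 0.05) / (0.15781 + 0.05) = 0.46650 / 0.20781 ≈ 2.2449
Ratio ≈ 2.24:1


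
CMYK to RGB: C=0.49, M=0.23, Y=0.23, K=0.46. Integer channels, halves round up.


R = 255 × (1-C) × (1-K) = 255 × 0.51 × 0.54 = 70.227 → 70
G = 255 × (1-M) × (1-K) = 255 × 0.77 × 0.54 = 106.029 → 106
B = 255 × (1-Y) × (1-K) = 255 × 0.77 × 0.54 = 106.029 → 106
= RGB(70, 106, 106)


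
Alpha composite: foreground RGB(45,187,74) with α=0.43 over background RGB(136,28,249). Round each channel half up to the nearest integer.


C = α×F + (1-α)×B, with 1-α = 0.57
R: 0.43×45 + 0.57×136 = 19.35 + 77.52 = 96.87 → 97
G: 0.43×187 + 0.57×28 = 80.41 + 15.96 = 96.37 → 96
B: 0.43×74 + 0.57×249 = 31.82 + 141.93 = 173.75 → 174
= RGB(97, 96, 174)


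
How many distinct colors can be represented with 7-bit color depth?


Colors = 2^bits = 2^7
= 128 colors


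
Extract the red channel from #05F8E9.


Color: #05F8E9
R = 05 = 5
G = F8 = 248
B = E9 = 233
Red = 5


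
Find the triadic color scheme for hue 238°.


Triadic: equally spaced at 120° intervals
H1 = 238°
H2 = (238 + 120) mod 360 = 358°
H3 = (238 + 240) mod 360 = 118°
Triadic = 238°, 358°, 118°


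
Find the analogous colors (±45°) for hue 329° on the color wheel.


Base hue: 329°
Left analog: (329 - 45) mod 360 = 284°
Right analog: (329 + 45) mod 360 = 14°
Analogous hues = 284° and 14°


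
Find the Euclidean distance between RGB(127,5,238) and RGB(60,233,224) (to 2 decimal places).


d = √[(R₁-R₂)² + (G₁-G₂)² + (B₁-B₂)²]
d = √[(127-60)² + (5-233)² + (238-224)²]
d = √[4489 + 51984 + 196]
d = √56669
d ≈ 238.05


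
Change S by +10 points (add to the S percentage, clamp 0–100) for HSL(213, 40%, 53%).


Original S = 40%
Adjustment = +10 percentage points
New S = 40 + (10) = 50
Clamp to [0, 100] → 50
= HSL(213°, 50%, 53%)


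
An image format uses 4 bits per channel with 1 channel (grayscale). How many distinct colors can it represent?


Total bits = 4 bits/channel × 1 channels = 4 bits
Distinct colors = 2^4
= 16 colors


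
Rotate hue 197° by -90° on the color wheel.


New hue = (H + rotation) mod 360
New hue = (197 -90) mod 360
= 107 mod 360
= 107°


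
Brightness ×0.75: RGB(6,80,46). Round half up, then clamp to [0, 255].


Multiply each channel by 0.75, round half up, clamp to [0, 255]
R: 6×0.75 = 4.5 → round → 5
G: 80×0.75 = 60
B: 46×0.75 = 34.5 → round → 35
= RGB(5, 60, 35)


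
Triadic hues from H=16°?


Triadic: equally spaced at 120° intervals
H1 = 16°
H2 = (16 + 120) mod 360 = 136°
H3 = (16 + 240) mod 360 = 256°
Triadic = 16°, 136°, 256°


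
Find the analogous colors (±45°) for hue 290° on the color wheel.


Base hue: 290°
Left analog: (290 - 45) mod 360 = 245°
Right analog: (290 + 45) mod 360 = 335°
Analogous hues = 245° and 335°


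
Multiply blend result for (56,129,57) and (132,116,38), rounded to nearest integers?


Multiply: C = A×B/255, rounded to nearest integer
R: 56×132/255 = 7392/255 ≈ 28.988 → 29
G: 129×116/255 = 14964/255 ≈ 58.682 → 59
B: 57×38/255 = 2166/255 ≈ 8.494 → 8
= RGB(29, 59, 8)


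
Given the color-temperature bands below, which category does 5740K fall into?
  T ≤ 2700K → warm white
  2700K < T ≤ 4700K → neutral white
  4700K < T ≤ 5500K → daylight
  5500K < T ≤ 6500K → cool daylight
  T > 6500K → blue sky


Temperature: 5740K
5500K < 5740K ≤ 6500K → cool daylight
Classification: cool daylight


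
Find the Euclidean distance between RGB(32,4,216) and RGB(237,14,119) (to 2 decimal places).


d = √[(R₁-R₂)² + (G₁-G₂)² + (B₁-B₂)²]
d = √[(32-237)² + (4-14)² + (216-119)²]
d = √[42025 + 100 + 9409]
d = √51534
d ≈ 227.01


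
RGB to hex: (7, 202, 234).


R = 7 → 07 (hex)
G = 202 → CA (hex)
B = 234 → EA (hex)
Hex = #07CAEA


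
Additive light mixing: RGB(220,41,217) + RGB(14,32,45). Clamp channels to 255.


Additive: each channel = min(255, C₁+C₂)
R: 220+14 = 234 → 234
G: 41+32 = 73 → 73
B: 217+45 = 262 → 255
= RGB(234, 73, 255)


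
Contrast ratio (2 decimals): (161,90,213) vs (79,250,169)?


Linearize each sRGB channel c=v/255: c/12.92 if c ≤ 0.04045 else ((c+0.055)/1.055)^2.4
L = 0.2126×R_lin + 0.7152×G_lin + 0.0722×B_lin
Color 1 (161,90,213):
  R=161: 161/255≈0.6314 > 0.04045 → ((0.6314+0.055)/1.055)^2.4 ≈ 0.35640
  G=90: 90/255≈0.3529 > 0.04045 → ((0.3529+0.055)/1.055)^2.4 ≈ 0.10224
  B=213: 213/255≈0.8353 > 0.04045 → ((0.8353+0.055)/1.055)^2.4 ≈ 0.66539
  L1 = 0.2126×0.35640 + 0.7152×0.10224 + 0.0722×0.66539 ≈ 0.19693
Color 2 (79,250,169):
  R=79: 79/255≈0.3098 > 0.04045 → ((0.3098+0.055)/1.055)^2.4 ≈ 0.07819
  G=250: 250/255≈0.9804 > 0.04045 → ((0.9804+0.055)/1.055)^2.4 ≈ 0.95597
  B=169: 169/255≈0.6627 > 0.04045 → ((0.6627+0.055)/1.055)^2.4 ≈ 0.39676
  L2 = 0.2126×0.07819 + 0.7152×0.95597 + 0.0722×0.39676 ≈ 0.72898
Lighter = 0.72898, Darker = 0.19693
Ratio = (L_lighter + 0.05) / (L_darker + 0.05)
Ratio = (0.72898 + 0.05) / (0.19693 + 0.05) = 0.77898 / 0.24693 ≈ 3.1546
Ratio ≈ 3.15:1


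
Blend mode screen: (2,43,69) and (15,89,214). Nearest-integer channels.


Screen: C = 255 - (255-A)×(255-B)/255, rounded to nearest integer
R: 255 - (255-2)×(255-15)/255 = 255 - 60720/255 ≈ 255 - 238.118 = 16.882 → 17
G: 255 - (255-43)×(255-89)/255 = 255 - 35192/255 ≈ 255 - 138.008 = 116.992 → 117
B: 255 - (255-69)×(255-214)/255 = 255 - 7626/255 ≈ 255 - 29.906 = 225.094 → 225
= RGB(17, 117, 225)


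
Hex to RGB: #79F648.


79 → 121 (R)
F6 → 246 (G)
48 → 72 (B)
= RGB(121, 246, 72)


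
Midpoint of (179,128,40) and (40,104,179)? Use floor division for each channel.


Midpoint: each channel = ⌊(C₁+C₂)/2⌋
R: ⌊(179+40)/2⌋ = 109
G: ⌊(128+104)/2⌋ = 116
B: ⌊(40+179)/2⌋ = 109
= RGB(109, 116, 109)


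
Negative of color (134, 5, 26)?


Invert: (255-R, 255-G, 255-B)
R: 255-134 = 121
G: 255-5 = 250
B: 255-26 = 229
= RGB(121, 250, 229)


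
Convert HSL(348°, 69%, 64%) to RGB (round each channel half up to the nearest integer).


H=348°, S=0.69, L=0.64
C = (1-|2L-1|)×S = (1-|0.28|)×0.69 = 0.4968
H' = H/60 = 348/60 ≈ 5.8000; X = C×(1-|H' mod 2 - 1|) = 0.09936
m = L - C/2 = 0.64 - 0.2484 = 0.3916
Sector ⌊H'⌋ = 5 → (R',G',B') = (0.4968, 0.0, 0.09936)
RGB = ((R'+m)×255, (G'+m)×255, (B'+m)×255) = (226.542, 99.858, 125.1948)
Round half up → RGB(227, 100, 125)


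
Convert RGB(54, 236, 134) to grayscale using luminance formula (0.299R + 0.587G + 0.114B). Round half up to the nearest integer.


Gray = 0.299×R + 0.587×G + 0.114×B
Gray = 0.299×54 + 0.587×236 + 0.114×134
Gray = 16.146 + 138.532 + 15.276
Gray = 169.954 → round half up → 170
Gray = 170


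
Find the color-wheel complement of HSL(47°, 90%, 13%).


Complement = opposite side of color wheel = hue + 180°
H' = (47 + 180) mod 360 = 227°
S and L unchanged.
= HSL(227°, 90%, 13%)


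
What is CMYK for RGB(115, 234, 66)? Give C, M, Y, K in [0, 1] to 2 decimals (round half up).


R'=115/255≈0.4510, G'=234/255≈0.9176, B'=66/255≈0.2588
K = 1 - max(R',G',B') = 1 - 234/255 = 21/255 = 0.08235… → 0.08
(1-R'-K)/(1-K) simplifies to (max-R)/max with max = 234:
C = (234-115)/234 = 119/234 = 0.50854… → 0.51
M = (234-234)/234 = 0/234 = 0 → 0.00
Y = (234-66)/234 = 168/234 = 0.71794… → 0.72
= CMYK(0.51, 0.00, 0.72, 0.08)


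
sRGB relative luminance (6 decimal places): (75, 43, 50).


Linearize each channel (sRGB transfer function): c = v/255; c_lin = c/12.92 if c ≤ 0.04045, else ((c+0.055)/1.055)^2.4
  R: 75/255 ≈ 0.294118 > 0.04045 → ((0.294118+0.055)/1.055)^2.4 ≈ 0.070360
  G: 43/255 ≈ 0.168627 > 0.04045 → ((0.168627+0.055)/1.055)^2.4 ≈ 0.024158
  B: 50/255 ≈ 0.196078 > 0.04045 → ((0.196078+0.055)/1.055)^2.4 ≈ 0.031896
R_lin = 0.070360, G_lin = 0.024158, B_lin = 0.031896
L = 0.2126×R + 0.7152×G + 0.0722×B
L = 0.2126×0.070360 + 0.7152×0.024158 + 0.0722×0.031896
L ≈ 0.034539


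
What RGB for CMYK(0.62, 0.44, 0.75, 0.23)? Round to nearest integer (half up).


R = 255 × (1-C) × (1-K) = 255 × 0.38 × 0.77 = 74.613 → 75
G = 255 × (1-M) × (1-K) = 255 × 0.56 × 0.77 = 109.956 → 110
B = 255 × (1-Y) × (1-K) = 255 × 0.25 × 0.77 = 49.0875 → 49
= RGB(75, 110, 49)


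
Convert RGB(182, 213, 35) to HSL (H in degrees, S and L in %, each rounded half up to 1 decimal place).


Normalize: R'=182/255≈0.7137, G'=213/255≈0.8353, B'=35/255≈0.1373
Max=213/255, Min=35/255, Δ=Max-Min=178/255
L = (Max+Min)/2 = (213+35)/510 = 248/510 = 0.48627… → L = 48.6%
L ≤ 0.5 → S = Δ/(Max+Min) = 178/(213+35) = 178/248 = 0.71774… → S = 71.8%
(the 1/255 factors cancel in S and H, so raw channel differences can be used)
Max is G' → H = 60 × ((B-R)/Δ + 2) = 60 × ((35-182)/178 + 2)
  -147/178 + 2 = -0.8258… + 2 = 1.1741…
  H = 60 × 1.1741… = 70.449…° → H = 70.4°
= HSL(70.4°, 71.8%, 48.6%)


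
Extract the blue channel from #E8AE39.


Color: #E8AE39
R = E8 = 232
G = AE = 174
B = 39 = 57
Blue = 57


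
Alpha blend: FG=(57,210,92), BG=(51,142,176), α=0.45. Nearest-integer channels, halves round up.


C = α×F + (1-α)×B, with 1-α = 0.55
R: 0.45×57 + 0.55×51 = 25.65 + 28.05 = 53.70 → 54
G: 0.45×210 + 0.55×142 = 94.50 + 78.10 = 172.60 → 173
B: 0.45×92 + 0.55×176 = 41.40 + 96.80 = 138.20 → 138
= RGB(54, 173, 138)


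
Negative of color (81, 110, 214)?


Invert: (255-R, 255-G, 255-B)
R: 255-81 = 174
G: 255-110 = 145
B: 255-214 = 41
= RGB(174, 145, 41)


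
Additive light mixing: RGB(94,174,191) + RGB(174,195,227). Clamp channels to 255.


Additive: each channel = min(255, C₁+C₂)
R: 94+174 = 268 → 255
G: 174+195 = 369 → 255
B: 191+227 = 418 → 255
= RGB(255, 255, 255)


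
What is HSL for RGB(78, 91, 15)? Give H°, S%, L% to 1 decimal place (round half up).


Normalize: R'=78/255≈0.3059, G'=91/255≈0.3569, B'=15/255≈0.0588
Max=91/255, Min=15/255, Δ=Max-Min=76/255
L = (Max+Min)/2 = (91+15)/510 = 106/510 = 0.20784… → L = 20.8%
L ≤ 0.5 → S = Δ/(Max+Min) = 76/(91+15) = 76/106 = 0.71698… → S = 71.7%
(the 1/255 factors cancel in S and H, so raw channel differences can be used)
Max is G' → H = 60 × ((B-R)/Δ + 2) = 60 × ((15-78)/76 + 2)
  -63/76 + 2 = -0.8289… + 2 = 1.1710…
  H = 60 × 1.1710… = 70.263…° → H = 70.3°
= HSL(70.3°, 71.7%, 20.8%)


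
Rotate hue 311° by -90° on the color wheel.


New hue = (H + rotation) mod 360
New hue = (311 -90) mod 360
= 221 mod 360
= 221°


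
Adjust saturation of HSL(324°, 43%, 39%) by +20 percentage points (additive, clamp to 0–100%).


Original S = 43%
Adjustment = +20 percentage points
New S = 43 + (20) = 63
Clamp to [0, 100] → 63
= HSL(324°, 63%, 39%)


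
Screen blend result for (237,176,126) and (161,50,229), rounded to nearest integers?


Screen: C = 255 - (255-A)×(255-B)/255, rounded to nearest integer
R: 255 - (255-237)×(255-161)/255 = 255 - 1692/255 ≈ 255 - 6.635 = 248.365 → 248
G: 255 - (255-176)×(255-50)/255 = 255 - 16195/255 ≈ 255 - 63.510 = 191.490 → 191
B: 255 - (255-126)×(255-229)/255 = 255 - 3354/255 ≈ 255 - 13.153 = 241.847 → 242
= RGB(248, 191, 242)
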